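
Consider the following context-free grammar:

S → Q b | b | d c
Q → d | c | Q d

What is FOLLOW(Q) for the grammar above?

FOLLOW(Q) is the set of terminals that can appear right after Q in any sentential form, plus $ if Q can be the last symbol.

We compute FOLLOW(Q) using the standard algorithm.
FOLLOW(S) starts with {$}.
FIRST(Q) = {c, d}
FIRST(S) = {b, c, d}
FOLLOW(Q) = {b, d}
FOLLOW(S) = {$}
Therefore, FOLLOW(Q) = {b, d}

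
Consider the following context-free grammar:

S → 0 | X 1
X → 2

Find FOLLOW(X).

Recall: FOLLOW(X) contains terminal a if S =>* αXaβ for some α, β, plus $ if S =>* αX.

We compute FOLLOW(X) using the standard algorithm.
FOLLOW(S) starts with {$}.
FIRST(S) = {0, 2}
FIRST(X) = {2}
FOLLOW(S) = {$}
FOLLOW(X) = {1}
Therefore, FOLLOW(X) = {1}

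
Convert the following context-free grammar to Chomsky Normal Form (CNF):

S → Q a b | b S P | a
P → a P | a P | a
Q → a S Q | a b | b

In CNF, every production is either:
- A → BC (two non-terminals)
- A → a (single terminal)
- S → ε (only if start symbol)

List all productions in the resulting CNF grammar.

TA → a; TB → b; S → a; P → a; Q → b; S → Q X0; X0 → TA TB; S → TB X1; X1 → S P; P → TA P; P → TA P; Q → TA X2; X2 → S Q; Q → TA TB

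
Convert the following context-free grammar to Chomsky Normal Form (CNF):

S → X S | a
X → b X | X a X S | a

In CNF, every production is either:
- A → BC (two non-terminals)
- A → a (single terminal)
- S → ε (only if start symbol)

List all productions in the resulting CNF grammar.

S → a; TB → b; TA → a; X → a; S → X S; X → TB X; X → X X0; X0 → TA X1; X1 → X S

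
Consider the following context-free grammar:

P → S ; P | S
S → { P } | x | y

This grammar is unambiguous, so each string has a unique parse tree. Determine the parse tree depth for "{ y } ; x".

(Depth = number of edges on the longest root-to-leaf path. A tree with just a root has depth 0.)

4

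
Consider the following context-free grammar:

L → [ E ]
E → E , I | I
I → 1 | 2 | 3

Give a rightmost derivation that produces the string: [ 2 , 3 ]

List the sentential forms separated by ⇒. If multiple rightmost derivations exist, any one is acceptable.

L ⇒ [ E ] ⇒ [ E , I ] ⇒ [ E , 3 ] ⇒ [ I , 3 ] ⇒ [ 2 , 3 ]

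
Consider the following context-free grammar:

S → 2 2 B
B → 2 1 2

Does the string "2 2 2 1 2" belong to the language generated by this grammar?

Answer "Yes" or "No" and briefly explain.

Yes - a valid derivation exists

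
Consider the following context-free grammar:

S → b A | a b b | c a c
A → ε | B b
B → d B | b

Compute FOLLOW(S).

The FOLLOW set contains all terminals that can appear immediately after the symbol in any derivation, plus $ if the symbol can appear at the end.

We compute FOLLOW(S) using the standard algorithm.
FOLLOW(S) starts with {$}.
FIRST(A) = {b, d, ε}
FIRST(B) = {b, d}
FIRST(S) = {a, b, c}
FOLLOW(A) = {$}
FOLLOW(B) = {b}
FOLLOW(S) = {$}
Therefore, FOLLOW(S) = {$}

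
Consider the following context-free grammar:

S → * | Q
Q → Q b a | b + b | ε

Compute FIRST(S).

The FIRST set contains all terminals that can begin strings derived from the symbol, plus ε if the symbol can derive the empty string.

We compute FIRST(S) using the standard algorithm.
FIRST(Q) = {b, ε}
FIRST(S) = {*, b, ε}
Therefore, FIRST(S) = {*, b, ε}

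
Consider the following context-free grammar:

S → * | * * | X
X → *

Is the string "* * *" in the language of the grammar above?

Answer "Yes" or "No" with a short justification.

No - no valid derivation exists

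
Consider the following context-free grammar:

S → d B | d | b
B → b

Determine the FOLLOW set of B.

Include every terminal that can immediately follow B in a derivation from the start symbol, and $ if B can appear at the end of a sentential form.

We compute FOLLOW(B) using the standard algorithm.
FOLLOW(S) starts with {$}.
FIRST(B) = {b}
FIRST(S) = {b, d}
FOLLOW(B) = {$}
FOLLOW(S) = {$}
Therefore, FOLLOW(B) = {$}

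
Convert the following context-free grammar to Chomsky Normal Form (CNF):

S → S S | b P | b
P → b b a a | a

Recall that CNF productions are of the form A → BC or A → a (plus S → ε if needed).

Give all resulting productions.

TB → b; S → b; TA → a; P → a; S → S S; S → TB P; P → TB X0; X0 → TB X1; X1 → TA TA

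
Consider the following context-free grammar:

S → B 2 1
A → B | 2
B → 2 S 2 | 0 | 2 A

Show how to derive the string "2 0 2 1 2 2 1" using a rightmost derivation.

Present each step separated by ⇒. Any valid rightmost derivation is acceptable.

S ⇒ B 2 1 ⇒ 2 S 2 2 1 ⇒ 2 B 2 1 2 2 1 ⇒ 2 0 2 1 2 2 1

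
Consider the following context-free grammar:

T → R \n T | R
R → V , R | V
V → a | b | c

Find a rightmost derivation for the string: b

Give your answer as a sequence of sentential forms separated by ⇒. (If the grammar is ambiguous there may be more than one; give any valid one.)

T ⇒ R ⇒ V ⇒ b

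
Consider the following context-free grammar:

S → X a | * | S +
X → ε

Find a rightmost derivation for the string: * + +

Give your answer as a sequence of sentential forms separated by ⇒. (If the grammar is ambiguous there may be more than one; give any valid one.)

S ⇒ S + ⇒ S + + ⇒ * + +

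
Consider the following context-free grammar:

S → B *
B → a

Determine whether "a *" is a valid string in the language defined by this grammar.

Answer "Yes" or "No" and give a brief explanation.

Yes - a valid derivation exists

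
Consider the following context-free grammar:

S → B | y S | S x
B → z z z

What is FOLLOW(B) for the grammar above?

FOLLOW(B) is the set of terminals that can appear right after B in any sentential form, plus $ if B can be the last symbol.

We compute FOLLOW(B) using the standard algorithm.
FOLLOW(S) starts with {$}.
FIRST(B) = {z}
FIRST(S) = {y, z}
FOLLOW(B) = {$, x}
FOLLOW(S) = {$, x}
Therefore, FOLLOW(B) = {$, x}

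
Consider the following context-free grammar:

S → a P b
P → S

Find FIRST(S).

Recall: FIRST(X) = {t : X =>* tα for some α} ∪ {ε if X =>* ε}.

We compute FIRST(S) using the standard algorithm.
FIRST(P) = {a}
FIRST(S) = {a}
Therefore, FIRST(S) = {a}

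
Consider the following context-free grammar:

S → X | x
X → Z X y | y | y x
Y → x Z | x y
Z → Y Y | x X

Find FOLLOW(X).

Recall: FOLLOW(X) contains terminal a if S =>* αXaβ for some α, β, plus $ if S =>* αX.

We compute FOLLOW(X) using the standard algorithm.
FOLLOW(S) starts with {$}.
FIRST(S) = {x, y}
FIRST(X) = {x, y}
FIRST(Y) = {x}
FIRST(Z) = {x}
FOLLOW(S) = {$}
FOLLOW(X) = {$, x, y}
FOLLOW(Y) = {x, y}
FOLLOW(Z) = {x, y}
Therefore, FOLLOW(X) = {$, x, y}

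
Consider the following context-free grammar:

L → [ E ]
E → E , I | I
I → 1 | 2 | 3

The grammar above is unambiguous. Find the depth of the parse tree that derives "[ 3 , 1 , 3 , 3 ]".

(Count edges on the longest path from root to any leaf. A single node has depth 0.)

6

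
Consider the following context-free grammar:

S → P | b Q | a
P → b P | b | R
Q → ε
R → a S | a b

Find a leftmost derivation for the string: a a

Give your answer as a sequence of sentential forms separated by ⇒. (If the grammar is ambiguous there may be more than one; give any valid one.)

S ⇒ P ⇒ R ⇒ a S ⇒ a a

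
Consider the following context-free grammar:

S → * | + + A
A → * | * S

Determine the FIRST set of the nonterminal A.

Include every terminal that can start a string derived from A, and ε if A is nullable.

We compute FIRST(A) using the standard algorithm.
FIRST(A) = {*}
FIRST(S) = {*, +}
Therefore, FIRST(A) = {*}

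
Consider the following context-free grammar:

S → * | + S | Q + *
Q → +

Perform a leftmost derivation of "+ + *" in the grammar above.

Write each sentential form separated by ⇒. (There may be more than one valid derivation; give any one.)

S ⇒ + S ⇒ + + S ⇒ + + *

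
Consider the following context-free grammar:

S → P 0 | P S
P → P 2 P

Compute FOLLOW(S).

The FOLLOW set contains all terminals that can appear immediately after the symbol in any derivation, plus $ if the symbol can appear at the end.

We compute FOLLOW(S) using the standard algorithm.
FOLLOW(S) starts with {$}.
FIRST(P) = {}
FIRST(S) = {}
FOLLOW(P) = {0, 2}
FOLLOW(S) = {$}
Therefore, FOLLOW(S) = {$}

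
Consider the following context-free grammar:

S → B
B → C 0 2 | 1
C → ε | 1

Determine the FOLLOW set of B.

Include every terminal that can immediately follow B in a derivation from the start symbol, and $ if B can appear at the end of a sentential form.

We compute FOLLOW(B) using the standard algorithm.
FOLLOW(S) starts with {$}.
FIRST(B) = {0, 1}
FIRST(C) = {1, ε}
FIRST(S) = {0, 1}
FOLLOW(B) = {$}
FOLLOW(C) = {0}
FOLLOW(S) = {$}
Therefore, FOLLOW(B) = {$}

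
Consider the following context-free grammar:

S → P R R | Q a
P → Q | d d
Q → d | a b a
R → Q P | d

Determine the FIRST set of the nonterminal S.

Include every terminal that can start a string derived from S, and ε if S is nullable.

We compute FIRST(S) using the standard algorithm.
FIRST(P) = {a, d}
FIRST(Q) = {a, d}
FIRST(R) = {a, d}
FIRST(S) = {a, d}
Therefore, FIRST(S) = {a, d}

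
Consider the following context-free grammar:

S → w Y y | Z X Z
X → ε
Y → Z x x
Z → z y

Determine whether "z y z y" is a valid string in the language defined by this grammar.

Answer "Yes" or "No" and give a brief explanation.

Yes - a valid derivation exists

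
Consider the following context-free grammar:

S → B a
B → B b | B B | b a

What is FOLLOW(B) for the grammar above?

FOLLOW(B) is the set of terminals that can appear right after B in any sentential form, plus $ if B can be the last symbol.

We compute FOLLOW(B) using the standard algorithm.
FOLLOW(S) starts with {$}.
FIRST(B) = {b}
FIRST(S) = {b}
FOLLOW(B) = {a, b}
FOLLOW(S) = {$}
Therefore, FOLLOW(B) = {a, b}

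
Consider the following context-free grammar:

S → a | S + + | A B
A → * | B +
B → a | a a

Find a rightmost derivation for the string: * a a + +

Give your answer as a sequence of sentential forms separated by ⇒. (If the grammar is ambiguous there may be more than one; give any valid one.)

S ⇒ S + + ⇒ A B + + ⇒ A a a + + ⇒ * a a + +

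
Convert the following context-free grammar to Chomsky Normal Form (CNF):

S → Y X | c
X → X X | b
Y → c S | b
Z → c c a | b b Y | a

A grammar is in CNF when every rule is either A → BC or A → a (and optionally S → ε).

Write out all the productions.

S → c; X → b; TC → c; Y → b; TA → a; TB → b; Z → a; S → Y X; X → X X; Y → TC S; Z → TC X0; X0 → TC TA; Z → TB X1; X1 → TB Y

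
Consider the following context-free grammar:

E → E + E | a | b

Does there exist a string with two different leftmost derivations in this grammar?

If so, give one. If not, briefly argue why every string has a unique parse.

Yes - the string 'a + a + b + a + b' has two distinct leftmost derivations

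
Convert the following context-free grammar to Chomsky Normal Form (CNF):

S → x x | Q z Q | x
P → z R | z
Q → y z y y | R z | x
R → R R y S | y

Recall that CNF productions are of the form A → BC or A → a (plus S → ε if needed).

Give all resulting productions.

TX → x; TZ → z; S → x; P → z; TY → y; Q → x; R → y; S → TX TX; S → Q X0; X0 → TZ Q; P → TZ R; Q → TY X1; X1 → TZ X2; X2 → TY TY; Q → R TZ; R → R X3; X3 → R X4; X4 → TY S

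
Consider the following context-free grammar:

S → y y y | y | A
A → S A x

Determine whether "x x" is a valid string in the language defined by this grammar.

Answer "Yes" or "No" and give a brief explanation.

No - no valid derivation exists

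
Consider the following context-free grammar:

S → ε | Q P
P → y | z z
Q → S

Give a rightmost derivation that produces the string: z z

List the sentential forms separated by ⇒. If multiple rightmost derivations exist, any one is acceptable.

S ⇒ Q P ⇒ Q z z ⇒ S z z ⇒ z z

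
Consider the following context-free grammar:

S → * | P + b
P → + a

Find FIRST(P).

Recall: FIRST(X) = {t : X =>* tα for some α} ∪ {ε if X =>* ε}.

We compute FIRST(P) using the standard algorithm.
FIRST(P) = {+}
FIRST(S) = {*, +}
Therefore, FIRST(P) = {+}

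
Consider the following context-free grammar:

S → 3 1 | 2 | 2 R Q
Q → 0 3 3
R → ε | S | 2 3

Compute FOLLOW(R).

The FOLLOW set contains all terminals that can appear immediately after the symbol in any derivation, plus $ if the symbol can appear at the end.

We compute FOLLOW(R) using the standard algorithm.
FOLLOW(S) starts with {$}.
FIRST(Q) = {0}
FIRST(R) = {2, 3, ε}
FIRST(S) = {2, 3}
FOLLOW(Q) = {$, 0}
FOLLOW(R) = {0}
FOLLOW(S) = {$, 0}
Therefore, FOLLOW(R) = {0}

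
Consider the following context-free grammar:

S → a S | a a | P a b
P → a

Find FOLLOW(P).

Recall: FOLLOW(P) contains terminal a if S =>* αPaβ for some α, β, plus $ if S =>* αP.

We compute FOLLOW(P) using the standard algorithm.
FOLLOW(S) starts with {$}.
FIRST(P) = {a}
FIRST(S) = {a}
FOLLOW(P) = {a}
FOLLOW(S) = {$}
Therefore, FOLLOW(P) = {a}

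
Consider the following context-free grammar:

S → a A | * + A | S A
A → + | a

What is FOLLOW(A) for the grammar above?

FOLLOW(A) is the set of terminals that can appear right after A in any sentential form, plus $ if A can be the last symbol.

We compute FOLLOW(A) using the standard algorithm.
FOLLOW(S) starts with {$}.
FIRST(A) = {+, a}
FIRST(S) = {*, a}
FOLLOW(A) = {$, +, a}
FOLLOW(S) = {$, +, a}
Therefore, FOLLOW(A) = {$, +, a}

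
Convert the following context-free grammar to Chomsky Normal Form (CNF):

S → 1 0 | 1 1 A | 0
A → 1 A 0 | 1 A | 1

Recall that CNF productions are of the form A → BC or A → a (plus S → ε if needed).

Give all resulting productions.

T1 → 1; T0 → 0; S → 0; A → 1; S → T1 T0; S → T1 X0; X0 → T1 A; A → T1 X1; X1 → A T0; A → T1 A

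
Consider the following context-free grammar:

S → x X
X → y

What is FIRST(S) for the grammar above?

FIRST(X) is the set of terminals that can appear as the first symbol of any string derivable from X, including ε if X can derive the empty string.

We compute FIRST(S) using the standard algorithm.
FIRST(S) = {x}
FIRST(X) = {y}
Therefore, FIRST(S) = {x}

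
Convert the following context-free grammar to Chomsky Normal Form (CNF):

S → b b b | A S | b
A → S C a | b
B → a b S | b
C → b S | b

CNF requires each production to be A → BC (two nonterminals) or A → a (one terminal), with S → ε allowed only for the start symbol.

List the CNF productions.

TB → b; S → b; TA → a; A → b; B → b; C → b; S → TB X0; X0 → TB TB; S → A S; A → S X1; X1 → C TA; B → TA X2; X2 → TB S; C → TB S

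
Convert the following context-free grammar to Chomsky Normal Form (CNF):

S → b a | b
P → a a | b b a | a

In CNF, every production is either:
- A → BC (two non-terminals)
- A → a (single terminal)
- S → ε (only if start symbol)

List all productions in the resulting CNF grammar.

TB → b; TA → a; S → b; P → a; S → TB TA; P → TA TA; P → TB X0; X0 → TB TA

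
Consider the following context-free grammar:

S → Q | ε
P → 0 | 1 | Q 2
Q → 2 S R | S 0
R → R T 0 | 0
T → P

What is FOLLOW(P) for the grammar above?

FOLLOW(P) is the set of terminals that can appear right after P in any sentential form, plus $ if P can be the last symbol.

We compute FOLLOW(P) using the standard algorithm.
FOLLOW(S) starts with {$}.
FIRST(P) = {0, 1, 2}
FIRST(Q) = {0, 2}
FIRST(R) = {0}
FIRST(S) = {0, 2, ε}
FIRST(T) = {0, 1, 2}
FOLLOW(P) = {0}
FOLLOW(Q) = {$, 0, 2}
FOLLOW(R) = {$, 0, 1, 2}
FOLLOW(S) = {$, 0}
FOLLOW(T) = {0}
Therefore, FOLLOW(P) = {0}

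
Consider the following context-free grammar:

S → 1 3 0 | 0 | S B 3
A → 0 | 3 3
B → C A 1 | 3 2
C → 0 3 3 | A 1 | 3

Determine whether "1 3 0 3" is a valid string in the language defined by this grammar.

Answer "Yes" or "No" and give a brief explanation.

No - no valid derivation exists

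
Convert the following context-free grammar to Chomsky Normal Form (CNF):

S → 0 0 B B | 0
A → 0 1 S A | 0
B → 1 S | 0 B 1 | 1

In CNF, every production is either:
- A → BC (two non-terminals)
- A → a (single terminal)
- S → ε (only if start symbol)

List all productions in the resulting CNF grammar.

T0 → 0; S → 0; T1 → 1; A → 0; B → 1; S → T0 X0; X0 → T0 X1; X1 → B B; A → T0 X2; X2 → T1 X3; X3 → S A; B → T1 S; B → T0 X4; X4 → B T1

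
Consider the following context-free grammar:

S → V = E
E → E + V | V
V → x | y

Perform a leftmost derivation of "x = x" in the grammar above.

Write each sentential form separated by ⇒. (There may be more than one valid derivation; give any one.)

S ⇒ V = E ⇒ x = E ⇒ x = V ⇒ x = x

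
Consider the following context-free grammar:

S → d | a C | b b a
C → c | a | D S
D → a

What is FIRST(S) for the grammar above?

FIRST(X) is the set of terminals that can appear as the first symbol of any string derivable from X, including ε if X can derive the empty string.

We compute FIRST(S) using the standard algorithm.
FIRST(C) = {a, c}
FIRST(D) = {a}
FIRST(S) = {a, b, d}
Therefore, FIRST(S) = {a, b, d}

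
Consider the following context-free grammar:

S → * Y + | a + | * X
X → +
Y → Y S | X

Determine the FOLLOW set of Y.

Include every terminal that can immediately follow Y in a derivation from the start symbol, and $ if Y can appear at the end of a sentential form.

We compute FOLLOW(Y) using the standard algorithm.
FOLLOW(S) starts with {$}.
FIRST(S) = {*, a}
FIRST(X) = {+}
FIRST(Y) = {+}
FOLLOW(S) = {$, *, +, a}
FOLLOW(X) = {$, *, +, a}
FOLLOW(Y) = {*, +, a}
Therefore, FOLLOW(Y) = {*, +, a}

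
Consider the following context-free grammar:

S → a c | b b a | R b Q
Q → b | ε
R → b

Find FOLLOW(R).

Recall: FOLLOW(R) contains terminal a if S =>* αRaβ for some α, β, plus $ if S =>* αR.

We compute FOLLOW(R) using the standard algorithm.
FOLLOW(S) starts with {$}.
FIRST(Q) = {b, ε}
FIRST(R) = {b}
FIRST(S) = {a, b}
FOLLOW(Q) = {$}
FOLLOW(R) = {b}
FOLLOW(S) = {$}
Therefore, FOLLOW(R) = {b}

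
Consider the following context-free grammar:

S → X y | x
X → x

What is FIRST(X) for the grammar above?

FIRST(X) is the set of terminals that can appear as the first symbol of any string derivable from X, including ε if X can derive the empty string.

We compute FIRST(X) using the standard algorithm.
FIRST(S) = {x}
FIRST(X) = {x}
Therefore, FIRST(X) = {x}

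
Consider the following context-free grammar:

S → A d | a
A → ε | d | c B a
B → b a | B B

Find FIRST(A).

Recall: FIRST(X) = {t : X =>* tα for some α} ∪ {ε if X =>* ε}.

We compute FIRST(A) using the standard algorithm.
FIRST(A) = {c, d, ε}
FIRST(B) = {b}
FIRST(S) = {a, c, d}
Therefore, FIRST(A) = {c, d, ε}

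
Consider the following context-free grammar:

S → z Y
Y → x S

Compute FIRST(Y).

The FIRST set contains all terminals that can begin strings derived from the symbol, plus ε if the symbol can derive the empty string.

We compute FIRST(Y) using the standard algorithm.
FIRST(S) = {z}
FIRST(Y) = {x}
Therefore, FIRST(Y) = {x}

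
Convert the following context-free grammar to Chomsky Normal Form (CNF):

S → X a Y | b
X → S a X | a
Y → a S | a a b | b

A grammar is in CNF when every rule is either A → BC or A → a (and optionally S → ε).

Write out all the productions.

TA → a; S → b; X → a; TB → b; Y → b; S → X X0; X0 → TA Y; X → S X1; X1 → TA X; Y → TA S; Y → TA X2; X2 → TA TB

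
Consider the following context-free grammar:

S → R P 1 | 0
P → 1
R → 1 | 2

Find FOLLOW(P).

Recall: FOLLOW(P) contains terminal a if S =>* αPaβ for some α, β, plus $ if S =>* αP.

We compute FOLLOW(P) using the standard algorithm.
FOLLOW(S) starts with {$}.
FIRST(P) = {1}
FIRST(R) = {1, 2}
FIRST(S) = {0, 1, 2}
FOLLOW(P) = {1}
FOLLOW(R) = {1}
FOLLOW(S) = {$}
Therefore, FOLLOW(P) = {1}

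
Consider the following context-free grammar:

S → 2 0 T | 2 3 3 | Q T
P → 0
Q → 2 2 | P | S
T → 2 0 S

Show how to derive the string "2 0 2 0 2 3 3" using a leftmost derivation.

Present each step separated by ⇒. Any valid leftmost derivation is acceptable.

S ⇒ 2 0 T ⇒ 2 0 2 0 S ⇒ 2 0 2 0 2 3 3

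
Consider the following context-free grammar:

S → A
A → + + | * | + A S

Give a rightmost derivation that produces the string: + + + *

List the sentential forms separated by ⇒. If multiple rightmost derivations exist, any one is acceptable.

S ⇒ A ⇒ + A S ⇒ + A A ⇒ + A * ⇒ + + + *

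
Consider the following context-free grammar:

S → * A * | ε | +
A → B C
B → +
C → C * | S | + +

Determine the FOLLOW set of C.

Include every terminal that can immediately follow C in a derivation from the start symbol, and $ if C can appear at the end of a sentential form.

We compute FOLLOW(C) using the standard algorithm.
FOLLOW(S) starts with {$}.
FIRST(A) = {+}
FIRST(B) = {+}
FIRST(C) = {*, +, ε}
FIRST(S) = {*, +, ε}
FOLLOW(A) = {*}
FOLLOW(B) = {*, +}
FOLLOW(C) = {*}
FOLLOW(S) = {$, *}
Therefore, FOLLOW(C) = {*}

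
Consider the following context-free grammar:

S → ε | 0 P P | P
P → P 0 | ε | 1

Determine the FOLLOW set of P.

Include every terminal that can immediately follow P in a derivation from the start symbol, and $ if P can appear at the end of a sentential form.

We compute FOLLOW(P) using the standard algorithm.
FOLLOW(S) starts with {$}.
FIRST(P) = {0, 1, ε}
FIRST(S) = {0, 1, ε}
FOLLOW(P) = {$, 0, 1}
FOLLOW(S) = {$}
Therefore, FOLLOW(P) = {$, 0, 1}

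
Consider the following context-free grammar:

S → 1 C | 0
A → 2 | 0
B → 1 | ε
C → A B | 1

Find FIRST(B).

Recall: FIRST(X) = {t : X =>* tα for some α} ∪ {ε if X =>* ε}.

We compute FIRST(B) using the standard algorithm.
FIRST(A) = {0, 2}
FIRST(B) = {1, ε}
FIRST(C) = {0, 1, 2}
FIRST(S) = {0, 1}
Therefore, FIRST(B) = {1, ε}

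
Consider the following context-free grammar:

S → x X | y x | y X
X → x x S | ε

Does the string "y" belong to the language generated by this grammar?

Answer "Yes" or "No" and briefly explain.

Yes - a valid derivation exists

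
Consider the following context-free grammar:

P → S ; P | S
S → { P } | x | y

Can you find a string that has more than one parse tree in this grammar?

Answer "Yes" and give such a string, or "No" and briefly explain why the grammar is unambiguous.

No - the grammar is unambiguous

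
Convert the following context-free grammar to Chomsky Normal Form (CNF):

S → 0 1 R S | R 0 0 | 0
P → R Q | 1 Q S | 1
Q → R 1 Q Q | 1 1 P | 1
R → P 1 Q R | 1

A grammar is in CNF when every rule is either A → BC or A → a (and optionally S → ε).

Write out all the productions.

T0 → 0; T1 → 1; S → 0; P → 1; Q → 1; R → 1; S → T0 X0; X0 → T1 X1; X1 → R S; S → R X2; X2 → T0 T0; P → R Q; P → T1 X3; X3 → Q S; Q → R X4; X4 → T1 X5; X5 → Q Q; Q → T1 X6; X6 → T1 P; R → P X7; X7 → T1 X8; X8 → Q R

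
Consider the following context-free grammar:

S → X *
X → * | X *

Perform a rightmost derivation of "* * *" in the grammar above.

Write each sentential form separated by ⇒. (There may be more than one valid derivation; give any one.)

S ⇒ X * ⇒ X * * ⇒ * * *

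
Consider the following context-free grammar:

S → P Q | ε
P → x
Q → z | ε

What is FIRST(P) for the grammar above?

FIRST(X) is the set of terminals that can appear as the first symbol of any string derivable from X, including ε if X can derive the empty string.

We compute FIRST(P) using the standard algorithm.
FIRST(P) = {x}
FIRST(Q) = {z, ε}
FIRST(S) = {x, ε}
Therefore, FIRST(P) = {x}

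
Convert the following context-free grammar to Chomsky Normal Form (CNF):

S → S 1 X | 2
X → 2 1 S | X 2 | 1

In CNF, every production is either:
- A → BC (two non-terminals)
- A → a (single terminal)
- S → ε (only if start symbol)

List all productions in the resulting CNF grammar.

T1 → 1; S → 2; T2 → 2; X → 1; S → S X0; X0 → T1 X; X → T2 X1; X1 → T1 S; X → X T2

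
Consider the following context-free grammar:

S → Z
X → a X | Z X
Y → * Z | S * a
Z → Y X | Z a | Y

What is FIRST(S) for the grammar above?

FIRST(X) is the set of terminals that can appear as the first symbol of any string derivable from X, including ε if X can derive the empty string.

We compute FIRST(S) using the standard algorithm.
FIRST(S) = {*}
FIRST(X) = {*, a}
FIRST(Y) = {*}
FIRST(Z) = {*}
Therefore, FIRST(S) = {*}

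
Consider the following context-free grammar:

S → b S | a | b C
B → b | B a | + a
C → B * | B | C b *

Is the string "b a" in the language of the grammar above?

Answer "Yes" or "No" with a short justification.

Yes - a valid derivation exists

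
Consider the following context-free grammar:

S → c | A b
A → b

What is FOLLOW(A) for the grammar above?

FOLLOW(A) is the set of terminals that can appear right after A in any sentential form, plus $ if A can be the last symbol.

We compute FOLLOW(A) using the standard algorithm.
FOLLOW(S) starts with {$}.
FIRST(A) = {b}
FIRST(S) = {b, c}
FOLLOW(A) = {b}
FOLLOW(S) = {$}
Therefore, FOLLOW(A) = {b}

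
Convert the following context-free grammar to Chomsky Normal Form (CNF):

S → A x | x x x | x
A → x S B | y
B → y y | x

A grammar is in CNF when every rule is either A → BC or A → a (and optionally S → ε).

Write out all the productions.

TX → x; S → x; A → y; TY → y; B → x; S → A TX; S → TX X0; X0 → TX TX; A → TX X1; X1 → S B; B → TY TY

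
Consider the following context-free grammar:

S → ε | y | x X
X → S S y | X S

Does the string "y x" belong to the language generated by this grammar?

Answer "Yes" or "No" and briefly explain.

No - no valid derivation exists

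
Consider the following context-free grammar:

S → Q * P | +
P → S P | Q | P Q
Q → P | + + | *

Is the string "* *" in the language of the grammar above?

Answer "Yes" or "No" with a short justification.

No - no valid derivation exists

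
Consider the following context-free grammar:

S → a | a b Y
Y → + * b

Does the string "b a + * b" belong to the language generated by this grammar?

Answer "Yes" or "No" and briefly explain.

No - no valid derivation exists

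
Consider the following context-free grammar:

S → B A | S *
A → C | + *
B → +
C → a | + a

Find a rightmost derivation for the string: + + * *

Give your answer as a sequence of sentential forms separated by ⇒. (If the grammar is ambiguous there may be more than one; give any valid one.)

S ⇒ S * ⇒ B A * ⇒ B + * * ⇒ + + * *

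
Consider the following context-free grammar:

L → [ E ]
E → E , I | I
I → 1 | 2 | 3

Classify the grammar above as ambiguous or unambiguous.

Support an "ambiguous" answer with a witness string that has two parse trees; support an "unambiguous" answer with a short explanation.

Unambiguous - every string in the language has a unique parse tree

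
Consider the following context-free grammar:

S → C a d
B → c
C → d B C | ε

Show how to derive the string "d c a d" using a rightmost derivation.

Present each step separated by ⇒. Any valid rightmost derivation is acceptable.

S ⇒ C a d ⇒ d B C a d ⇒ d B a d ⇒ d c a d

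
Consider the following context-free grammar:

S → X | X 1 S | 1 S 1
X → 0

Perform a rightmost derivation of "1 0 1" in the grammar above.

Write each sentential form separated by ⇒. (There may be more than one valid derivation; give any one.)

S ⇒ 1 S 1 ⇒ 1 X 1 ⇒ 1 0 1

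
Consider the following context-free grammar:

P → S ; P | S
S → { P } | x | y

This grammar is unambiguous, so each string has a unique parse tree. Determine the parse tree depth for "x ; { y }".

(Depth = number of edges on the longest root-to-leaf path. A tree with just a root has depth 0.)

5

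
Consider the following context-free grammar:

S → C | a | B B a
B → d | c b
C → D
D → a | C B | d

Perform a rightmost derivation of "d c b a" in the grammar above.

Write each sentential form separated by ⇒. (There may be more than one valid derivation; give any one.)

S ⇒ B B a ⇒ B c b a ⇒ d c b a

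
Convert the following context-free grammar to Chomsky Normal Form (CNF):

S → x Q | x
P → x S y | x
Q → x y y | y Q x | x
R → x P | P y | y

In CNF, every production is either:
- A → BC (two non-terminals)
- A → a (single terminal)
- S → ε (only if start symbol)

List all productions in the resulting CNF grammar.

TX → x; S → x; TY → y; P → x; Q → x; R → y; S → TX Q; P → TX X0; X0 → S TY; Q → TX X1; X1 → TY TY; Q → TY X2; X2 → Q TX; R → TX P; R → P TY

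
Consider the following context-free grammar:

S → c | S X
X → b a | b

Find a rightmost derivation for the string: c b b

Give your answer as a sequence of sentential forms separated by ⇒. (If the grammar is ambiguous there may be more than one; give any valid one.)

S ⇒ S X ⇒ S b ⇒ S X b ⇒ S b b ⇒ c b b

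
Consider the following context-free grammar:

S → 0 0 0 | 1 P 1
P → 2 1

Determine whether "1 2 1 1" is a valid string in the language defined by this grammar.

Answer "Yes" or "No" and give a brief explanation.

Yes - a valid derivation exists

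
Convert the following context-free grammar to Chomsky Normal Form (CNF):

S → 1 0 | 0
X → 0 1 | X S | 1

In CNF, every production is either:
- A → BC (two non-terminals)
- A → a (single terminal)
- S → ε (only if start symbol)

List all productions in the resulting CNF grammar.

T1 → 1; T0 → 0; S → 0; X → 1; S → T1 T0; X → T0 T1; X → X S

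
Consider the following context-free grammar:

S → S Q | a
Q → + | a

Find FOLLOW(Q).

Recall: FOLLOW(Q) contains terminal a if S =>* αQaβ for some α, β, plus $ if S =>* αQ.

We compute FOLLOW(Q) using the standard algorithm.
FOLLOW(S) starts with {$}.
FIRST(Q) = {+, a}
FIRST(S) = {a}
FOLLOW(Q) = {$, +, a}
FOLLOW(S) = {$, +, a}
Therefore, FOLLOW(Q) = {$, +, a}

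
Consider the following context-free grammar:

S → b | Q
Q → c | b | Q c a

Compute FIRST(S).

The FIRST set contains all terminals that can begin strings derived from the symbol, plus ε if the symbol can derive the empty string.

We compute FIRST(S) using the standard algorithm.
FIRST(Q) = {b, c}
FIRST(S) = {b, c}
Therefore, FIRST(S) = {b, c}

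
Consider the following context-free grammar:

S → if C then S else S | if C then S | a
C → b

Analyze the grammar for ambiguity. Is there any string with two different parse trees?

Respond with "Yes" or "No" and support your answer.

Yes - the string 'if b then if b then if b then a else a' has two distinct parse trees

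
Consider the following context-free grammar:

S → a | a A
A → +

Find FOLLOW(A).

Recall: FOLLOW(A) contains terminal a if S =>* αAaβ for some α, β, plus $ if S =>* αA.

We compute FOLLOW(A) using the standard algorithm.
FOLLOW(S) starts with {$}.
FIRST(A) = {+}
FIRST(S) = {a}
FOLLOW(A) = {$}
FOLLOW(S) = {$}
Therefore, FOLLOW(A) = {$}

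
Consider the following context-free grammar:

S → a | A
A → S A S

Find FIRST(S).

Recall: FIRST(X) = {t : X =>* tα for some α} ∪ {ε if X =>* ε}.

We compute FIRST(S) using the standard algorithm.
FIRST(A) = {a}
FIRST(S) = {a}
Therefore, FIRST(S) = {a}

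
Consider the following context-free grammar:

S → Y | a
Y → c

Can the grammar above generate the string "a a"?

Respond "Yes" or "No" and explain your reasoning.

No - no valid derivation exists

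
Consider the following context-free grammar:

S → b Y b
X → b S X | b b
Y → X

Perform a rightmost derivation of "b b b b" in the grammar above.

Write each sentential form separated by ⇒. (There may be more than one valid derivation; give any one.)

S ⇒ b Y b ⇒ b X b ⇒ b b b b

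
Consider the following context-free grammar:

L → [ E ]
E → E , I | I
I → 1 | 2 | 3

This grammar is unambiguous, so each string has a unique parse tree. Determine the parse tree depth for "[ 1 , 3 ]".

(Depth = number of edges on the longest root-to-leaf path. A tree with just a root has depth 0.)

4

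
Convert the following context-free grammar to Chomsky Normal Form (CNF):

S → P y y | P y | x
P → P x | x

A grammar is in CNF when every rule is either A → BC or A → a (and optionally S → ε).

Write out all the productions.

TY → y; S → x; TX → x; P → x; S → P X0; X0 → TY TY; S → P TY; P → P TX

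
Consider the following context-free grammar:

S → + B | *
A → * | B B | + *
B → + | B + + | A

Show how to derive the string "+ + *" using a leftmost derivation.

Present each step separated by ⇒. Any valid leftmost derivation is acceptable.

S ⇒ + B ⇒ + A ⇒ + + *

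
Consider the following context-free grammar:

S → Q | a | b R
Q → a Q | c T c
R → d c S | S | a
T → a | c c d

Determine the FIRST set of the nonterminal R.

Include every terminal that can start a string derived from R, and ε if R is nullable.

We compute FIRST(R) using the standard algorithm.
FIRST(Q) = {a, c}
FIRST(R) = {a, b, c, d}
FIRST(S) = {a, b, c}
FIRST(T) = {a, c}
Therefore, FIRST(R) = {a, b, c, d}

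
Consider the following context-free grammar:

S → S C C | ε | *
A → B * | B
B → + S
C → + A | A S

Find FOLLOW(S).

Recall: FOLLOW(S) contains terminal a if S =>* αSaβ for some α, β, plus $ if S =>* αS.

We compute FOLLOW(S) using the standard algorithm.
FOLLOW(S) starts with {$}.
FIRST(A) = {+}
FIRST(B) = {+}
FIRST(C) = {+}
FIRST(S) = {*, +, ε}
FOLLOW(A) = {$, *, +}
FOLLOW(B) = {$, *, +}
FOLLOW(C) = {$, *, +}
FOLLOW(S) = {$, *, +}
Therefore, FOLLOW(S) = {$, *, +}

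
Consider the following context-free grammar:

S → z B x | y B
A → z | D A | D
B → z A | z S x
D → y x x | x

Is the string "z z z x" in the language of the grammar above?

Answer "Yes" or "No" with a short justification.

Yes - a valid derivation exists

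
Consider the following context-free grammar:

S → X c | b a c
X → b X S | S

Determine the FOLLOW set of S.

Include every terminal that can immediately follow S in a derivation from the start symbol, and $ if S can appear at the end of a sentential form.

We compute FOLLOW(S) using the standard algorithm.
FOLLOW(S) starts with {$}.
FIRST(S) = {b}
FIRST(X) = {b}
FOLLOW(S) = {$, b, c}
FOLLOW(X) = {b, c}
Therefore, FOLLOW(S) = {$, b, c}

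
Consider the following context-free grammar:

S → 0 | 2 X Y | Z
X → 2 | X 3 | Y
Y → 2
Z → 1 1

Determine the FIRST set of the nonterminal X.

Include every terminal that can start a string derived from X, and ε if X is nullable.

We compute FIRST(X) using the standard algorithm.
FIRST(S) = {0, 1, 2}
FIRST(X) = {2}
FIRST(Y) = {2}
FIRST(Z) = {1}
Therefore, FIRST(X) = {2}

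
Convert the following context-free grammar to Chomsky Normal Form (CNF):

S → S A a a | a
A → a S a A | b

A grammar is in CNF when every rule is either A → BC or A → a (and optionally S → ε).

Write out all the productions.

TA → a; S → a; A → b; S → S X0; X0 → A X1; X1 → TA TA; A → TA X2; X2 → S X3; X3 → TA A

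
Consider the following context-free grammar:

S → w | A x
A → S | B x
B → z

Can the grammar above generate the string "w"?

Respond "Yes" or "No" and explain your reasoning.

Yes - a valid derivation exists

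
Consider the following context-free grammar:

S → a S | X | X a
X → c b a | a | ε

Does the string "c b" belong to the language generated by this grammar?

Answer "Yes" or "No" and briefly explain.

No - no valid derivation exists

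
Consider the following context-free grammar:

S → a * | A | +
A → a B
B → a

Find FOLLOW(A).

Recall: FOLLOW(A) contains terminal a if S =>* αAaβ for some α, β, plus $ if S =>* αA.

We compute FOLLOW(A) using the standard algorithm.
FOLLOW(S) starts with {$}.
FIRST(A) = {a}
FIRST(B) = {a}
FIRST(S) = {+, a}
FOLLOW(A) = {$}
FOLLOW(B) = {$}
FOLLOW(S) = {$}
Therefore, FOLLOW(A) = {$}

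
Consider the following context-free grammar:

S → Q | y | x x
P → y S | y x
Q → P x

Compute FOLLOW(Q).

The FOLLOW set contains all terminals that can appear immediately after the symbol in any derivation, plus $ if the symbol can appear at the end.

We compute FOLLOW(Q) using the standard algorithm.
FOLLOW(S) starts with {$}.
FIRST(P) = {y}
FIRST(Q) = {y}
FIRST(S) = {x, y}
FOLLOW(P) = {x}
FOLLOW(Q) = {$, x}
FOLLOW(S) = {$, x}
Therefore, FOLLOW(Q) = {$, x}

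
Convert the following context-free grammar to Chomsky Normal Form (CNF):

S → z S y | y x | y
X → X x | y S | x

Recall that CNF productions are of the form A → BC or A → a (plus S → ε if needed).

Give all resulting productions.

TZ → z; TY → y; TX → x; S → y; X → x; S → TZ X0; X0 → S TY; S → TY TX; X → X TX; X → TY S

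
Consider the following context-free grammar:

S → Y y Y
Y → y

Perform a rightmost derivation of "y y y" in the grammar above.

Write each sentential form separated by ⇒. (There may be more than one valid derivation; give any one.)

S ⇒ Y y Y ⇒ Y y y ⇒ y y y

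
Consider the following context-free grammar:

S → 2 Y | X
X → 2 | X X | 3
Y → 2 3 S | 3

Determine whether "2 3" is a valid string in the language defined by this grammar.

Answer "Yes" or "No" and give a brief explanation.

Yes - a valid derivation exists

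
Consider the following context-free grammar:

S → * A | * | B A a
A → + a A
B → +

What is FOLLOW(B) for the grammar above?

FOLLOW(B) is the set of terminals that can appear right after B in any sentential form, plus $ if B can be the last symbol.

We compute FOLLOW(B) using the standard algorithm.
FOLLOW(S) starts with {$}.
FIRST(A) = {+}
FIRST(B) = {+}
FIRST(S) = {*, +}
FOLLOW(A) = {$, a}
FOLLOW(B) = {+}
FOLLOW(S) = {$}
Therefore, FOLLOW(B) = {+}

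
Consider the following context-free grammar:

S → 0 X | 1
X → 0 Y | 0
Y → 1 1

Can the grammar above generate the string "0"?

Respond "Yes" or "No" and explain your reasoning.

No - no valid derivation exists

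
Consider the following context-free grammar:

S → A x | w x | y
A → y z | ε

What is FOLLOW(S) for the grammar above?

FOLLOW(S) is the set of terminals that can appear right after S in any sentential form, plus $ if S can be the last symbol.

We compute FOLLOW(S) using the standard algorithm.
FOLLOW(S) starts with {$}.
FIRST(A) = {y, ε}
FIRST(S) = {w, x, y}
FOLLOW(A) = {x}
FOLLOW(S) = {$}
Therefore, FOLLOW(S) = {$}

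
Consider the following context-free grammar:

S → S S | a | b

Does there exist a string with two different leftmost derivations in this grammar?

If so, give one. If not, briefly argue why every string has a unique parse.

Yes - the string 'a a a b a b' has two distinct leftmost derivations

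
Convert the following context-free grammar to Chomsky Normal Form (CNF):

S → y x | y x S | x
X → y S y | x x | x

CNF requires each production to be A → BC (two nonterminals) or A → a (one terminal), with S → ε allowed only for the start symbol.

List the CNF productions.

TY → y; TX → x; S → x; X → x; S → TY TX; S → TY X0; X0 → TX S; X → TY X1; X1 → S TY; X → TX TX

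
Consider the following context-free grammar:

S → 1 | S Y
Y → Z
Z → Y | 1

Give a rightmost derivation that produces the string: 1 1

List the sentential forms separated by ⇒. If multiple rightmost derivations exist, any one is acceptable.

S ⇒ S Y ⇒ S Z ⇒ S 1 ⇒ 1 1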